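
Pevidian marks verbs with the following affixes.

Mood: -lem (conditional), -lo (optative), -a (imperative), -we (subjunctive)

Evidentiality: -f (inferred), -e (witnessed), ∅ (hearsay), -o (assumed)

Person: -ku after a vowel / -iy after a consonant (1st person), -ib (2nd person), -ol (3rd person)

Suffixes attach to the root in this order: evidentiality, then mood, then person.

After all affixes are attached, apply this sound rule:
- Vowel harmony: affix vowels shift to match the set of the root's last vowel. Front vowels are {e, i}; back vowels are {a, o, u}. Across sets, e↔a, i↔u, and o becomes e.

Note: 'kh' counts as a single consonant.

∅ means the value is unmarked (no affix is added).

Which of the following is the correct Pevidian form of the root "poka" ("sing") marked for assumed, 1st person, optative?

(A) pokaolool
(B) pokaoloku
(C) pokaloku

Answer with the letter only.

B

Attach evidentiality assumed -o → pokao.
Attach mood optative -lo → pokaolo.
Attach person 1st person -ku (after vowel 'o') → pokaoloku.
Vowel harmony: no change.
So the correct form is pokaoloku, option (B).
(C) pokaloku is wrong: it uses hearsay instead of assumed for evidentiality.
(A) pokaolool is wrong: it uses 3rd person instead of 1st person for person.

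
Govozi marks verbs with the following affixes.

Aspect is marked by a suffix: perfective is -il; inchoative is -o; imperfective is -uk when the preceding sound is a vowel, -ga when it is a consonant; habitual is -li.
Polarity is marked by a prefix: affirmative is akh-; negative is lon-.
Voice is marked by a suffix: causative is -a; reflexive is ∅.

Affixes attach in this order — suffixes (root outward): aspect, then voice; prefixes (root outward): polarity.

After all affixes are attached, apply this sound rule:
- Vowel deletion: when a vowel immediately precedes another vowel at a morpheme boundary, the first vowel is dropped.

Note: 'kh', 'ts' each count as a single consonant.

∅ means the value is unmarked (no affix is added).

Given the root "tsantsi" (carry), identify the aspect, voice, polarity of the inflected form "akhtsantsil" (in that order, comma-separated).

Segment: akh-tsantsi-il.
aspect: -il → perfective.
voice: ∅ → reflexive.
polarity: akh- → affirmative.

perfective, reflexive, affirmative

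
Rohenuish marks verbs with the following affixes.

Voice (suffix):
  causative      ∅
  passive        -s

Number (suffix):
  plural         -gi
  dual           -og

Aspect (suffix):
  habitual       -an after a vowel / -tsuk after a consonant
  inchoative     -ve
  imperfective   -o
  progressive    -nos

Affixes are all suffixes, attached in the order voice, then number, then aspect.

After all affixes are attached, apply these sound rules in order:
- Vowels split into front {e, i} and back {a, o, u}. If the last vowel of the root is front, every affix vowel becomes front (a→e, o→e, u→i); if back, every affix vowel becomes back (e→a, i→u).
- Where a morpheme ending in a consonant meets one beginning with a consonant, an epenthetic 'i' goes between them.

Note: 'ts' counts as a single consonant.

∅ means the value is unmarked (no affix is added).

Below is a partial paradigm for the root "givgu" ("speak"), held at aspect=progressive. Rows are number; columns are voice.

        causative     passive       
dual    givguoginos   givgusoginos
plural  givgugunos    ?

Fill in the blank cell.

givgusigunos

Attach voice passive -s → givgus.
Attach number plural -gi → givgusgi.
Attach aspect progressive -nos → givgusginos.
Apply vowel harmony: givgusginos → givgusgunos.
Apply epenthesis: givgusgunos → givgusigunos.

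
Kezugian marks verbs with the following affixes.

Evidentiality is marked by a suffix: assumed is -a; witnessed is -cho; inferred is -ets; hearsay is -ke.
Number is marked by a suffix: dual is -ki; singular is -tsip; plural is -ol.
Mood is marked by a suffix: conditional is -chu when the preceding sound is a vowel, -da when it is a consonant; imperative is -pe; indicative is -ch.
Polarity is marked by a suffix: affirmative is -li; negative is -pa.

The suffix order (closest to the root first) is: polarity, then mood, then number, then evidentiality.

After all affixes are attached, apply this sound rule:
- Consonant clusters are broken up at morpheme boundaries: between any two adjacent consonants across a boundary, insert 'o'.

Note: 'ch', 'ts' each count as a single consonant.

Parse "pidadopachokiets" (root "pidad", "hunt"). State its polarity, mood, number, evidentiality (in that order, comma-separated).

Segment: pidad-pa-ch-ki-ets.
polarity: -pa → negative.
mood: -ch → indicative.
number: -ki → dual.
evidentiality: -ets → inferred.

negative, indicative, dual, inferred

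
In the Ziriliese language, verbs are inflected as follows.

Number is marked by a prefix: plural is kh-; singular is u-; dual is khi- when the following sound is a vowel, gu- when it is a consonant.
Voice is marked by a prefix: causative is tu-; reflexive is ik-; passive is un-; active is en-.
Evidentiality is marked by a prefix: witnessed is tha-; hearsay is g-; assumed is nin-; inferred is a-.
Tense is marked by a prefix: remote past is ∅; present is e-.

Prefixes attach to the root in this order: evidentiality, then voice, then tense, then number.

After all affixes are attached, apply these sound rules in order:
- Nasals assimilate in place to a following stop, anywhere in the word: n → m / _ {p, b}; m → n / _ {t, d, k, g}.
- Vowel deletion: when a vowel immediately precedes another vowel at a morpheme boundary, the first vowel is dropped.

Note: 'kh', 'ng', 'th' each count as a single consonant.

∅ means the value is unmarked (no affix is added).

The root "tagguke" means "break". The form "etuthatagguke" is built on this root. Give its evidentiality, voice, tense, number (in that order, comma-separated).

Segment: u-e-tu-tha-tagguke.
evidentiality: tha- → witnessed.
voice: tu- → causative.
tense: e- → present.
number: u- → singular.

witnessed, causative, present, singular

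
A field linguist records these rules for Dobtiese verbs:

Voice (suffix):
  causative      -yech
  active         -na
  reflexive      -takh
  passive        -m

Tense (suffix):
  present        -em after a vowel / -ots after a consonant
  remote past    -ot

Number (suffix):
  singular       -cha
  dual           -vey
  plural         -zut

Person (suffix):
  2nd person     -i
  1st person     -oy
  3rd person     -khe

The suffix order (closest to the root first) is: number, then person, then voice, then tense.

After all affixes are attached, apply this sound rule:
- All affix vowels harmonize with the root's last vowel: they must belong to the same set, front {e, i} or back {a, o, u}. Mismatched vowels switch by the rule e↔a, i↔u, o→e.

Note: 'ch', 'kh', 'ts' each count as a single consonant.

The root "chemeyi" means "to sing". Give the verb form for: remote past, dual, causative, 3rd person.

chemeyiveykheyechet

Attach number dual -vey → chemeyivey.
Attach person 3rd person -khe → chemeyiveykhe.
Attach voice causative -yech → chemeyiveykheyech.
Attach tense remote past -ot → chemeyiveykheyechot.
Apply vowel harmony: chemeyiveykheyechot → chemeyiveykheyechet.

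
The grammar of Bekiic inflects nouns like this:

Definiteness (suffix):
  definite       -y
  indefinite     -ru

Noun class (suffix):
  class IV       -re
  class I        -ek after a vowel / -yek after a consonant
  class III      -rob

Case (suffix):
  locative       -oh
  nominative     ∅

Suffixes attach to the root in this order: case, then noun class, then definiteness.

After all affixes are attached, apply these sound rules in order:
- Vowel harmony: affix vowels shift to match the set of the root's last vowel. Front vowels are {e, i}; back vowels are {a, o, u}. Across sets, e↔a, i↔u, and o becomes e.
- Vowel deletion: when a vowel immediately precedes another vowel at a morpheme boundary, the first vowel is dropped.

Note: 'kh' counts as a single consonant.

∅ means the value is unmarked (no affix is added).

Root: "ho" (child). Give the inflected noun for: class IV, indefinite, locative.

hohraru

Attach case locative -oh → hooh.
Attach noun class class IV -re → hoohre.
Attach definiteness indefinite -ru → hoohreru.
Apply vowel harmony: hoohreru → hoohraru.
Apply vowel deletion: hoohraru → hohraru.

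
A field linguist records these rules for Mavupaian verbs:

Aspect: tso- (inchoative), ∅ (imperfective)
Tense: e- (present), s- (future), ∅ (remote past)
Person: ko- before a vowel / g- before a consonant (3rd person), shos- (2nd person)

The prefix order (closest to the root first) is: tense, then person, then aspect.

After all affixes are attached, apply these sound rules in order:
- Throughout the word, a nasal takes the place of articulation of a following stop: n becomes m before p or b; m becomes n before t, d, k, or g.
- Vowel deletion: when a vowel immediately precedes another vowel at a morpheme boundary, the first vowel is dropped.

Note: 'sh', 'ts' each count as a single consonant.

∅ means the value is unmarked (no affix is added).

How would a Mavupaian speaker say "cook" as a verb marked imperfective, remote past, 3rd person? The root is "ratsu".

tense = remote past: zero marking, form stays ratsu.
Attach person 3rd person g- (before consonant 'r') → gratsu.
aspect = imperfective: zero marking, form stays gratsu.
Nasal assimilation: no change.
Vowel deletion: no change.

gratsu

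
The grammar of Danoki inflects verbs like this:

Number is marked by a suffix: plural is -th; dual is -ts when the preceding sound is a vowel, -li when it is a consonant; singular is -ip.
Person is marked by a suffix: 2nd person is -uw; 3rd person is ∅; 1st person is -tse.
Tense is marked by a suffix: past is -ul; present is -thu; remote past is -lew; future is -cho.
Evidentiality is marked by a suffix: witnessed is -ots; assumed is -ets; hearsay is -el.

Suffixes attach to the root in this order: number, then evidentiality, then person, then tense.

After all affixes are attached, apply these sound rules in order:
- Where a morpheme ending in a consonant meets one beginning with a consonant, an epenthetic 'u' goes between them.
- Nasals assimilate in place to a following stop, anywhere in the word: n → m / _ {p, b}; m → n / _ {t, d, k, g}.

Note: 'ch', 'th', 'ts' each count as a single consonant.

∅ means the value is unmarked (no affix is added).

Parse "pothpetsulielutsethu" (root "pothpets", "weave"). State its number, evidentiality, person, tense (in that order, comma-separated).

dual, hearsay, 1st person, present

Segment: pothpets-li-el-tse-thu.
number: -ts/li → dual.
evidentiality: -el → hearsay.
person: -tse → 1st person.
tense: -thu → present.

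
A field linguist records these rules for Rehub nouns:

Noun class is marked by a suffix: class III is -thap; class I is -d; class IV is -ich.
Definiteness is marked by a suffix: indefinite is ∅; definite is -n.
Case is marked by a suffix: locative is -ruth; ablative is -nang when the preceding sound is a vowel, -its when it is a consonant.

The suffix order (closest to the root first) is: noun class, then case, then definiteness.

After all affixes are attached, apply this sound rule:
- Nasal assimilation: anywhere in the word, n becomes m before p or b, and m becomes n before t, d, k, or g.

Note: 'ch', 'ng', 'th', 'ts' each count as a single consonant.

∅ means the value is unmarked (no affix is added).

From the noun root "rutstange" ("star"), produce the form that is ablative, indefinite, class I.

Attach noun class class I -d → rutstanged.
Attach case ablative -its (after consonant 'd') → rutstangedits.
definiteness = indefinite: zero marking, form stays rutstangedits.
Nasal assimilation: no change.

rutstangedits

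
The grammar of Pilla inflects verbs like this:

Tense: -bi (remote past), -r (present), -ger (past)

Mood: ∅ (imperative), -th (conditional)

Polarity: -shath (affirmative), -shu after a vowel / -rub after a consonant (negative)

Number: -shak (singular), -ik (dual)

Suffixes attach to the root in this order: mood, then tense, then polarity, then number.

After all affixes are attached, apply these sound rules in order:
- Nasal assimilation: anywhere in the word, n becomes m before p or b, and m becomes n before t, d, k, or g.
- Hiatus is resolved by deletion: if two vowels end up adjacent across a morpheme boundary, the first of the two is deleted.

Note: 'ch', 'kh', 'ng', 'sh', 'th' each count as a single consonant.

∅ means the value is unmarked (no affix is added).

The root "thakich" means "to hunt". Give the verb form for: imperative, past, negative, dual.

mood = imperative: zero marking, form stays thakich.
Attach tense past -ger → thakichger.
Attach polarity negative -rub (after consonant 'r') → thakichgerrub.
Attach number dual -ik → thakichgerrubik.
Nasal assimilation: no change.
Vowel deletion: no change.

thakichgerrubik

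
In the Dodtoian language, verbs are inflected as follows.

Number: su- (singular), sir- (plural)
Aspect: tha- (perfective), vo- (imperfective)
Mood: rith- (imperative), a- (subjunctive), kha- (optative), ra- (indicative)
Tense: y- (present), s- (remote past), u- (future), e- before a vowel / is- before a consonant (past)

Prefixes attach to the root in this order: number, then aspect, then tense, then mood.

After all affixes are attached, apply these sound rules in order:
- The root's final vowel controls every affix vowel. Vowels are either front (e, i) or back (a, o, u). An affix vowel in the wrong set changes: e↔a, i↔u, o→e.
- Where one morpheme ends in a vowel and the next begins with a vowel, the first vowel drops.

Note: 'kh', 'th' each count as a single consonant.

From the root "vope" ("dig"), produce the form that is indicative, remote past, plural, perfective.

Attach number plural sir- → sirvope.
Attach aspect perfective tha- → thasirvope.
Attach tense remote past s- → sthasirvope.
Attach mood indicative ra- → rasthasirvope.
Apply vowel harmony: rasthasirvope → resthesirvope.
Vowel deletion: no change.

resthesirvope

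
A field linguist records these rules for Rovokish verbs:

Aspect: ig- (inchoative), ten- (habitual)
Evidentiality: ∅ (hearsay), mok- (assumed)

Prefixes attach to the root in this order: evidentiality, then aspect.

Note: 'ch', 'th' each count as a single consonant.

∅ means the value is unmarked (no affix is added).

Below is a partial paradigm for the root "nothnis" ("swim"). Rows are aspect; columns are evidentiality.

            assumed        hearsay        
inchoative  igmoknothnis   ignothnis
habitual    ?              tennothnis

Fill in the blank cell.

Attach evidentiality assumed mok- → moknothnis.
Attach aspect habitual ten- → tenmoknothnis.

tenmoknothnis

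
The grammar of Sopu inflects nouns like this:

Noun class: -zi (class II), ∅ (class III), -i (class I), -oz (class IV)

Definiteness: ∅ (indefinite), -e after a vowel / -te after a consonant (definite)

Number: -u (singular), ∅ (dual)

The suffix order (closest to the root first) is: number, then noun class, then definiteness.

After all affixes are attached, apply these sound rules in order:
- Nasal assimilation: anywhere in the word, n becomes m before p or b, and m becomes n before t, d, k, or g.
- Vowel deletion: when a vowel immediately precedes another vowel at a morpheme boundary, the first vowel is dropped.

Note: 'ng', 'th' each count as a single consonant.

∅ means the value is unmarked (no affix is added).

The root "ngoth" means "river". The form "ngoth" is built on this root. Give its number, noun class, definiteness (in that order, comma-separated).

Segment: ngoth.
number: ∅ → dual.
noun class: ∅ → class III.
definiteness: ∅ → indefinite.

dual, class III, indefinite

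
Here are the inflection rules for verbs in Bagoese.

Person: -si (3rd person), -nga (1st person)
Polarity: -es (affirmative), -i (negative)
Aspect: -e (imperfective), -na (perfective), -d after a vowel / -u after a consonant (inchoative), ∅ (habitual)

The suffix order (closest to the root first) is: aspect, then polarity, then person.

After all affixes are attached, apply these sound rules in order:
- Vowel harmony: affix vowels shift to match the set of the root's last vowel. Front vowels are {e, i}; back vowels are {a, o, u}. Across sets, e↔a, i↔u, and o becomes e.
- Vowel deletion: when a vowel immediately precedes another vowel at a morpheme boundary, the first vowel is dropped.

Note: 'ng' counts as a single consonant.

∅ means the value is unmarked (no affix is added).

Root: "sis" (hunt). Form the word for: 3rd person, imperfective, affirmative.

sisessi

Attach aspect imperfective -e → sise.
Attach polarity affirmative -es → sisees.
Attach person 3rd person -si → siseessi.
Vowel harmony: no change.
Apply vowel deletion: siseessi → sisessi.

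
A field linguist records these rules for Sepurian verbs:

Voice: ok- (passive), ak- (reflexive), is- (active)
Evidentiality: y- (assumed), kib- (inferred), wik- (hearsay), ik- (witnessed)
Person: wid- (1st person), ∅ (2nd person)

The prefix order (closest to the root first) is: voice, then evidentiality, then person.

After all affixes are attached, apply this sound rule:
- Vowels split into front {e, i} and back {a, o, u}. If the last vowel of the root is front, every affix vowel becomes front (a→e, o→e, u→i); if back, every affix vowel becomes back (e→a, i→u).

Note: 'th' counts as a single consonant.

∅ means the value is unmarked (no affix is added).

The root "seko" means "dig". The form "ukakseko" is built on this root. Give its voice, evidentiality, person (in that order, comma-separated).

reflexive, witnessed, 2nd person

Segment: ik-ak-seko.
voice: ak- → reflexive.
evidentiality: ik- → witnessed.
person: ∅ → 2nd person.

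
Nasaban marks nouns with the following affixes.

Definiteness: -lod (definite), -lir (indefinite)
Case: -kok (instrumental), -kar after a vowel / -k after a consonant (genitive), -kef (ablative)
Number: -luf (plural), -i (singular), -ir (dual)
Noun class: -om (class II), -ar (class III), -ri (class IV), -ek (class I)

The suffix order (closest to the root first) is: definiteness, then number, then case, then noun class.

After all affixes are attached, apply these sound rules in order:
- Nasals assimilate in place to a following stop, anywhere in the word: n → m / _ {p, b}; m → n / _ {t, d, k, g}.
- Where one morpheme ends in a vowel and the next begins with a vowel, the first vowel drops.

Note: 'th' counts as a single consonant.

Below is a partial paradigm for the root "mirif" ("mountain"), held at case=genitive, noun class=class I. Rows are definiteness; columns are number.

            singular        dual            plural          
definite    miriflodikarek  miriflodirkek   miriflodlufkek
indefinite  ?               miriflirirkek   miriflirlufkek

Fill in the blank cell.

miriflirikarek

Attach definiteness indefinite -lir → miriflir.
Attach number singular -i → mirifliri.
Attach case genitive -kar (after vowel 'i') → miriflirikar.
Attach noun class class I -ek → miriflirikarek.
Nasal assimilation: no change.
Vowel deletion: no change.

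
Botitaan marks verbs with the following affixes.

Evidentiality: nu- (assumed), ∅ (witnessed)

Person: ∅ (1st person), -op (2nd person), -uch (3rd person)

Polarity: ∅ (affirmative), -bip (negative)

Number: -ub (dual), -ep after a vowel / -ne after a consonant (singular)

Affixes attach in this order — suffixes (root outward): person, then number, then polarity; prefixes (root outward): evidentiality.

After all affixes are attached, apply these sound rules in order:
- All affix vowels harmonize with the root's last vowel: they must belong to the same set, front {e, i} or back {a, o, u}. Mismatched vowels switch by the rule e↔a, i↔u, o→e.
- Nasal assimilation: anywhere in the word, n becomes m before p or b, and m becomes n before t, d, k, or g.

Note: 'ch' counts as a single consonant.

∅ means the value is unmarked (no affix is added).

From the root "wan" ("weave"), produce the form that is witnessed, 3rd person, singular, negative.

wanuchnabup

evidentiality = witnessed: zero marking, form stays wan.
Attach person 3rd person -uch → wanuch.
Attach number singular -ne (after consonant 'ch') → wanuchne.
Attach polarity negative -bip → wanuchnebip.
Apply vowel harmony: wanuchnebip → wanuchnabup.
Nasal assimilation: no change.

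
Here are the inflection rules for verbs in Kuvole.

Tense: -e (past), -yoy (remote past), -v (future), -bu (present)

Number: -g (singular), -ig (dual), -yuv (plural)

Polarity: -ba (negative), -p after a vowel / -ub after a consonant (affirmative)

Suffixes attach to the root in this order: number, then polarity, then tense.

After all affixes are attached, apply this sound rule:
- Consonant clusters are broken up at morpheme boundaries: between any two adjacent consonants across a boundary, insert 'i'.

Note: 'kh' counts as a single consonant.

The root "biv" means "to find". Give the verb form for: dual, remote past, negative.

Attach number dual -ig → bivig.
Attach polarity negative -ba → bivigba.
Attach tense remote past -yoy → bivigbayoy.
Apply epenthesis: bivigbayoy → bivigibayoy.

bivigibayoy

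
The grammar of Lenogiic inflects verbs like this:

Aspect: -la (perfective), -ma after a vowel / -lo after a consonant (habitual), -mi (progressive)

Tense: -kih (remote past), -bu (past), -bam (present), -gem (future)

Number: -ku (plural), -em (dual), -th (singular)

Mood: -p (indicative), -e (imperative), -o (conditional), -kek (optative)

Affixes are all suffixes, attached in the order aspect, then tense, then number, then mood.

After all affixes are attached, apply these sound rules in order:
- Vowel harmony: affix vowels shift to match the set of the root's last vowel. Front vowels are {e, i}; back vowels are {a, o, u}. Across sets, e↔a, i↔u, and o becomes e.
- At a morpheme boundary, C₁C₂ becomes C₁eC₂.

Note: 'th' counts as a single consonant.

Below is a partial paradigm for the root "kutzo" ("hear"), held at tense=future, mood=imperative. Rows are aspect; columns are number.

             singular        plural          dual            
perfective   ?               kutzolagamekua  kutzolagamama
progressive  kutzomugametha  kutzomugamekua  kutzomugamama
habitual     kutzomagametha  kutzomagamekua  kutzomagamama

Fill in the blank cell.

Attach aspect perfective -la → kutzola.
Attach tense future -gem → kutzolagem.
Attach number singular -th → kutzolagemth.
Attach mood imperative -e → kutzolagemthe.
Apply vowel harmony: kutzolagemthe → kutzolagamtha.
Apply epenthesis: kutzolagamtha → kutzolagametha.

kutzolagametha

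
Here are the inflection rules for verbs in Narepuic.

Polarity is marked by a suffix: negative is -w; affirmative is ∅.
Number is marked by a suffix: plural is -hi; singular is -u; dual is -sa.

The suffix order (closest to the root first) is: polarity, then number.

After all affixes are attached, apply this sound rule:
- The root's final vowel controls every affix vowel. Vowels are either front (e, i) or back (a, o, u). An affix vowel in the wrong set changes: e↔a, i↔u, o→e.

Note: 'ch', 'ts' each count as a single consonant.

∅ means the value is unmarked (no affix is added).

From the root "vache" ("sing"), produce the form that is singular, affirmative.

vachei

polarity = affirmative: zero marking, form stays vache.
Attach number singular -u → vacheu.
Apply vowel harmony: vacheu → vachei.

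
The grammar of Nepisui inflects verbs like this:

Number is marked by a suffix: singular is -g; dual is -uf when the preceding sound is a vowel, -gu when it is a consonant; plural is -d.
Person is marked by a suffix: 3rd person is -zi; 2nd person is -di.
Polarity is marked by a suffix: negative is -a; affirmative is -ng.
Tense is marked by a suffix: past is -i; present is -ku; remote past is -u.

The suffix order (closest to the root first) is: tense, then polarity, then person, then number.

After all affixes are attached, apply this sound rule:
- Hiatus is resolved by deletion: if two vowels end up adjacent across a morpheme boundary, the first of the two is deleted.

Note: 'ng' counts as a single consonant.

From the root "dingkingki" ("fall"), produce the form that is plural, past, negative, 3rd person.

Attach tense past -i → dingkingkii.
Attach polarity negative -a → dingkingkiia.
Attach person 3rd person -zi → dingkingkiiazi.
Attach number plural -d → dingkingkiiazid.
Apply vowel deletion: dingkingkiiazid → dingkingkazid.

dingkingkazid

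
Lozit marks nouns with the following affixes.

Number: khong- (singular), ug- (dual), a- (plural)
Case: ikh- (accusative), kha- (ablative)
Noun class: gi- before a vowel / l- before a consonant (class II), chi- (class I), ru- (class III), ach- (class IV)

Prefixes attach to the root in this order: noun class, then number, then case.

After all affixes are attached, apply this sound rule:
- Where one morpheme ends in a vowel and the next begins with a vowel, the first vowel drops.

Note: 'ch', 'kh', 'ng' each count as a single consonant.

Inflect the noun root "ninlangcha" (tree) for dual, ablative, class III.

Attach noun class class III ru- → runinlangcha.
Attach number dual ug- → ugruninlangcha.
Attach case ablative kha- → khaugruninlangcha.
Apply vowel deletion: khaugruninlangcha → khugruninlangcha.

khugruninlangcha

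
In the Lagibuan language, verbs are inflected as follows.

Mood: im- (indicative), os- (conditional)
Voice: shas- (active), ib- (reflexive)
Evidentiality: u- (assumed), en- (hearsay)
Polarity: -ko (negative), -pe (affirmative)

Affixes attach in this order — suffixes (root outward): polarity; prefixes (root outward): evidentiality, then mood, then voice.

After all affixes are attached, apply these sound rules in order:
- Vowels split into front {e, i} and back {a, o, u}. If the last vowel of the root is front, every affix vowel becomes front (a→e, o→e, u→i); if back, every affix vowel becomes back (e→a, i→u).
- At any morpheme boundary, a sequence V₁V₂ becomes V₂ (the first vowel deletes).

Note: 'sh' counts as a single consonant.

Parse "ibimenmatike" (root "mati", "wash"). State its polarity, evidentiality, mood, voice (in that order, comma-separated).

negative, hearsay, indicative, reflexive

Segment: ib-im-en-mati-ko.
polarity: -ko → negative.
evidentiality: en- → hearsay.
mood: im- → indicative.
voice: ib- → reflexive.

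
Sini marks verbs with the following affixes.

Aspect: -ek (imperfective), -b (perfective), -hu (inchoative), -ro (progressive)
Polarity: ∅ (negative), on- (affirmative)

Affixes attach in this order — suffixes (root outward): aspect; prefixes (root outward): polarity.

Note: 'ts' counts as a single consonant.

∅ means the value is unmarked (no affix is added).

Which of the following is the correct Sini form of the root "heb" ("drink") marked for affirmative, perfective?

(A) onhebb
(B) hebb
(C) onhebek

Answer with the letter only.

Attach polarity affirmative on- → onheb.
Attach aspect perfective -b → onhebb.
So the correct form is onhebb, option (A).
(C) onhebek is wrong: it uses imperfective instead of perfective for aspect.
(B) hebb is wrong: it uses negative instead of affirmative for polarity.

A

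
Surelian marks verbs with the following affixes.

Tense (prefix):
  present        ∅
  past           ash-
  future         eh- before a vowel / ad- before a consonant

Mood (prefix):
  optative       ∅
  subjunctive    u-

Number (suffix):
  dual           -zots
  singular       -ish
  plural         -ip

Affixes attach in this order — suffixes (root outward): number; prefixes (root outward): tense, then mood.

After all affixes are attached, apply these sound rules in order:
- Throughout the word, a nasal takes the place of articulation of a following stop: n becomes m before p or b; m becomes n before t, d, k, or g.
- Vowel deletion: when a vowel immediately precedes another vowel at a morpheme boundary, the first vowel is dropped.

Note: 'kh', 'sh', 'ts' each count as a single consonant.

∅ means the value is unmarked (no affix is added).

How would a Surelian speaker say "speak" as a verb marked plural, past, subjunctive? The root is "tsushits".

ashtsushitsip

Attach tense past ash- → ashtsushits.
Attach mood subjunctive u- → uashtsushits.
Attach number plural -ip → uashtsushitsip.
Nasal assimilation: no change.
Apply vowel deletion: uashtsushitsip → ashtsushitsip.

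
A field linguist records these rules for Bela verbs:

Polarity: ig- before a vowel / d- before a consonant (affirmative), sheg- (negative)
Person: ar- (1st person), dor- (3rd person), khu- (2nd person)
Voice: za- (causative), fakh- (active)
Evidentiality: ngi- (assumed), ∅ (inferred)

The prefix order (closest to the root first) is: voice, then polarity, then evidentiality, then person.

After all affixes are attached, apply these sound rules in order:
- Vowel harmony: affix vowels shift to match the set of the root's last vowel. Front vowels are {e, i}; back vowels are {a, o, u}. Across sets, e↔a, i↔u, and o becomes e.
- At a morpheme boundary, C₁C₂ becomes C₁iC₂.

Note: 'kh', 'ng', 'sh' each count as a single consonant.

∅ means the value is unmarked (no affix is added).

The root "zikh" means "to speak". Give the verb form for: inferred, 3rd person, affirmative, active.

deridifekhizikh

Attach voice active fakh- → fakhzikh.
Attach polarity affirmative d- (before consonant 'f') → dfakhzikh.
evidentiality = inferred: zero marking, form stays dfakhzikh.
Attach person 3rd person dor- → dordfakhzikh.
Apply vowel harmony: dordfakhzikh → derdfekhzikh.
Apply epenthesis: derdfekhzikh → deridifekhizikh.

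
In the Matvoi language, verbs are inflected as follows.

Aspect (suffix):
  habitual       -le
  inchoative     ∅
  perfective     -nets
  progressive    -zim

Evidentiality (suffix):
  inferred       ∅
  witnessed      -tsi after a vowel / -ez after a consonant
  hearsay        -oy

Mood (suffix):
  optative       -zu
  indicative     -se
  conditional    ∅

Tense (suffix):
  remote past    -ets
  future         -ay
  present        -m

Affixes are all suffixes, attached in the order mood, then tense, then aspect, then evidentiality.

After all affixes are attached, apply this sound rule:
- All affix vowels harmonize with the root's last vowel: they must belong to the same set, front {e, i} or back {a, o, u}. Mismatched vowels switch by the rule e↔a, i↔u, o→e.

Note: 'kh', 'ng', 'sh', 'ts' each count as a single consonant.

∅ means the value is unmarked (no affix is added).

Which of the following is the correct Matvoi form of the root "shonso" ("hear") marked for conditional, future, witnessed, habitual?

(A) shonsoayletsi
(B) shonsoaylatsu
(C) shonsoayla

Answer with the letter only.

B

mood = conditional: zero marking, form stays shonso.
Attach tense future -ay → shonsoay.
Attach aspect habitual -le → shonsoayle.
Attach evidentiality witnessed -tsi (after vowel 'e') → shonsoayletsi.
Apply vowel harmony: shonsoayletsi → shonsoaylatsu.
So the correct form is shonsoaylatsu, option (B).
(A) shonsoayletsi is wrong: it fails to apply the sound rule(s).
(C) shonsoayla is wrong: it uses inferred instead of witnessed for evidentiality.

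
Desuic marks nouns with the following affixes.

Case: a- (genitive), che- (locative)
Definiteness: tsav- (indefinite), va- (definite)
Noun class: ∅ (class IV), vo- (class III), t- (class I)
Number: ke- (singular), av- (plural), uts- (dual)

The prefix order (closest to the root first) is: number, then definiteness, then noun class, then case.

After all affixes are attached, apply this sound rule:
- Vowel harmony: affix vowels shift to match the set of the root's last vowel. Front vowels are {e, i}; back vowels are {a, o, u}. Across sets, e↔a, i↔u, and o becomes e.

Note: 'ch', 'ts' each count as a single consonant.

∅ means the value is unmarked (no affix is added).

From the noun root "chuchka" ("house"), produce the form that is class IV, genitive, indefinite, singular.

atsavkachuchka

Attach number singular ke- → kechuchka.
Attach definiteness indefinite tsav- → tsavkechuchka.
noun class = class IV: zero marking, form stays tsavkechuchka.
Attach case genitive a- → atsavkechuchka.
Apply vowel harmony: atsavkechuchka → atsavkachuchka.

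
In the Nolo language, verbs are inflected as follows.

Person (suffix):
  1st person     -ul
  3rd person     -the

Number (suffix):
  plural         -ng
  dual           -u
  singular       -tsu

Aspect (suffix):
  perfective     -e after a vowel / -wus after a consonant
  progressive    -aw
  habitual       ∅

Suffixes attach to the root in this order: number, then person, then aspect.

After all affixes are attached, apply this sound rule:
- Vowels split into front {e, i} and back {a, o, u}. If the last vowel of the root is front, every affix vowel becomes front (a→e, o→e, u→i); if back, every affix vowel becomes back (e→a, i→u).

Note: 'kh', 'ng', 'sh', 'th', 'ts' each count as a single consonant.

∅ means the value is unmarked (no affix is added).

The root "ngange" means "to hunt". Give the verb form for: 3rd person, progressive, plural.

ngangengtheew

Attach number plural -ng → ngangeng.
Attach person 3rd person -the → ngangengthe.
Attach aspect progressive -aw → ngangengtheaw.
Apply vowel harmony: ngangengtheaw → ngangengtheew.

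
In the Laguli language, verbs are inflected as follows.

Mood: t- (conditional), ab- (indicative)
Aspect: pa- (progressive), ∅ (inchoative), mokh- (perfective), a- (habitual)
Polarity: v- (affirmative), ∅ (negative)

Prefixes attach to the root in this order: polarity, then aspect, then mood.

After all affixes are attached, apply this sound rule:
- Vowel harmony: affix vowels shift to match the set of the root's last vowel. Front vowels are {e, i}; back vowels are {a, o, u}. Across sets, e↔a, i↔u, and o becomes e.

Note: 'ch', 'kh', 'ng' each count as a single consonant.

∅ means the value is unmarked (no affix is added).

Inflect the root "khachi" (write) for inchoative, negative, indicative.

polarity = negative: zero marking, form stays khachi.
aspect = inchoative: zero marking, form stays khachi.
Attach mood indicative ab- → abkhachi.
Apply vowel harmony: abkhachi → ebkhachi.

ebkhachi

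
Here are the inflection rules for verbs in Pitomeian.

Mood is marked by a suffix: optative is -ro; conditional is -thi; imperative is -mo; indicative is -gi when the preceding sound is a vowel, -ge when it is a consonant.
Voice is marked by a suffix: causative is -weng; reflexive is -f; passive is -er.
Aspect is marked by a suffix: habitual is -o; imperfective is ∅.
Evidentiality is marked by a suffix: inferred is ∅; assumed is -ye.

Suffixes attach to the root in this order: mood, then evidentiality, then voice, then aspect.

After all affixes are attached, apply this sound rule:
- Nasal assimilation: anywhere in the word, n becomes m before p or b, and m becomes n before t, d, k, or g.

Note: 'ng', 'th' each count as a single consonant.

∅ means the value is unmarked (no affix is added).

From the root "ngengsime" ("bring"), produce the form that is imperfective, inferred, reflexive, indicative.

Attach mood indicative -gi (after vowel 'e') → ngengsimegi.
evidentiality = inferred: zero marking, form stays ngengsimegi.
Attach voice reflexive -f → ngengsimegif.
aspect = imperfective: zero marking, form stays ngengsimegif.
Nasal assimilation: no change.

ngengsimegif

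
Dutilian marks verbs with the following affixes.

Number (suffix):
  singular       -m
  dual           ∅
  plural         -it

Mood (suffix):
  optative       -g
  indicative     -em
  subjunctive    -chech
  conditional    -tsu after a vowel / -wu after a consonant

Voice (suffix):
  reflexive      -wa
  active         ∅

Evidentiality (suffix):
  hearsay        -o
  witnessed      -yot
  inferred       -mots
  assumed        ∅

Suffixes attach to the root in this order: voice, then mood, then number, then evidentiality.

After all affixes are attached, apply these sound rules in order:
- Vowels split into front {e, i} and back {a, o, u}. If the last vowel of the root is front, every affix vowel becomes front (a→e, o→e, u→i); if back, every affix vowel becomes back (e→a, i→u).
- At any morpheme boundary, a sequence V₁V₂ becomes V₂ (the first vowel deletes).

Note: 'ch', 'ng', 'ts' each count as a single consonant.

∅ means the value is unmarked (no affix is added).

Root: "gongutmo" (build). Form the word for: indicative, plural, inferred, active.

gongutmamutmots

voice = active: zero marking, form stays gongutmo.
Attach mood indicative -em → gongutmoem.
Attach number plural -it → gongutmoemit.
Attach evidentiality inferred -mots → gongutmoemitmots.
Apply vowel harmony: gongutmoemitmots → gongutmoamutmots.
Apply vowel deletion: gongutmoamutmots → gongutmamutmots.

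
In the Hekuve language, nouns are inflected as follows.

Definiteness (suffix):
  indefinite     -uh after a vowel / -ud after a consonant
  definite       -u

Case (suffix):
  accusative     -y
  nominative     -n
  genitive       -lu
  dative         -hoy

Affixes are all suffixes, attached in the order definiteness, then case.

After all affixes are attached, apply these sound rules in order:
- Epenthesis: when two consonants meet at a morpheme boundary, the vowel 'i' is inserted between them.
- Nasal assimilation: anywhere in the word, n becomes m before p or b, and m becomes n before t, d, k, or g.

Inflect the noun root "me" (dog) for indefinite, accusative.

Attach definiteness indefinite -uh (after vowel 'e') → meuh.
Attach case accusative -y → meuhy.
Apply epenthesis: meuhy → meuhiy.
Nasal assimilation: no change.

meuhiy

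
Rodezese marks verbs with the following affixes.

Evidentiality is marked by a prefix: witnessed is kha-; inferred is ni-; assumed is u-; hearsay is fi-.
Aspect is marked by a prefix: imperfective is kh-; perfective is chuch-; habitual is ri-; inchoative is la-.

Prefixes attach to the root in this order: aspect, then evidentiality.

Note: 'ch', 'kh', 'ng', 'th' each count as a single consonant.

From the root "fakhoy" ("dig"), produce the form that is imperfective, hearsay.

fikhfakhoy

Attach aspect imperfective kh- → khfakhoy.
Attach evidentiality hearsay fi- → fikhfakhoy.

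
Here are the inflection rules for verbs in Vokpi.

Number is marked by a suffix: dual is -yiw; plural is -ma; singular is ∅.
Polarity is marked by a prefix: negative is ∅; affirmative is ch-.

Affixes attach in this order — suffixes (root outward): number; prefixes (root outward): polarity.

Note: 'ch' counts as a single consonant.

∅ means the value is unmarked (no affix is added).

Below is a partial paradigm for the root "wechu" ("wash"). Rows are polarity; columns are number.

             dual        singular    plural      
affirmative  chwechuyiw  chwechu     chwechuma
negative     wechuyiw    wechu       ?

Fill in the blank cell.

polarity = negative: zero marking, form stays wechu.
Attach number plural -ma → wechuma.

wechuma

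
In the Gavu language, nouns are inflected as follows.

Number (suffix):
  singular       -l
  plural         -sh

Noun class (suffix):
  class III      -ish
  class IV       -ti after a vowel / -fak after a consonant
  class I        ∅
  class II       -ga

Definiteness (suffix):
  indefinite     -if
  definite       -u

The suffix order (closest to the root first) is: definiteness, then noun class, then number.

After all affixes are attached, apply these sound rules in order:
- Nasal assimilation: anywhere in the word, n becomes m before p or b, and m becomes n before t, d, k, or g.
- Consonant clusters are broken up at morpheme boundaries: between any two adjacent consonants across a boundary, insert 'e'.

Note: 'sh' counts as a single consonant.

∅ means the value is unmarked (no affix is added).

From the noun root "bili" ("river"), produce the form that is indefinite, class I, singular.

Attach definiteness indefinite -if → biliif.
noun class = class I: zero marking, form stays biliif.
Attach number singular -l → biliifl.
Nasal assimilation: no change.
Apply epenthesis: biliifl → biliifel.

biliifel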